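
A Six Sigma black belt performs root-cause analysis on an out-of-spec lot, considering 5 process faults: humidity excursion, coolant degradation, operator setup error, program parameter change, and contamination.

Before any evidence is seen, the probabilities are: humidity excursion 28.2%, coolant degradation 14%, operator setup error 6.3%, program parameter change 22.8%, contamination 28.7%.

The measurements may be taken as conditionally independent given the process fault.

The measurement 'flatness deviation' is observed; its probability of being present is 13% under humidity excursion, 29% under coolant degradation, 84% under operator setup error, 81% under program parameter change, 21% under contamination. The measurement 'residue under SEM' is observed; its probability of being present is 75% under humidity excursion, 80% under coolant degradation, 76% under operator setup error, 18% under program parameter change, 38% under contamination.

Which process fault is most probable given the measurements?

operator setup error

Multiply each prior by the joint likelihood of the measurement pattern:
  humidity excursion: 0.282 × 0.13 × 0.75 = 0.027495
  coolant degradation: 0.140 × 0.29 × 0.80 = 0.03248
  operator setup error: 0.063 × 0.84 × 0.76 = 0.040219
  program parameter change: 0.228 × 0.81 × 0.18 = 0.033242
  contamination: 0.287 × 0.21 × 0.38 = 0.022903
Normalizing constant Z = 0.027495 + 0.03248 + 0.040219 + 0.033242 + 0.022903 = 0.15634.
P(humidity excursion | evidence) ≈ 0.027495 / 0.15634 ≈ 0.176
P(coolant degradation | evidence) ≈ 0.03248 / 0.15634 ≈ 0.208
P(operator setup error | evidence) ≈ 0.040219 / 0.15634 ≈ 0.257
P(program parameter change | evidence) ≈ 0.033242 / 0.15634 ≈ 0.213
P(contamination | evidence) ≈ 0.022903 / 0.15634 ≈ 0.146
The largest is 0.257, so operator setup error is most probable.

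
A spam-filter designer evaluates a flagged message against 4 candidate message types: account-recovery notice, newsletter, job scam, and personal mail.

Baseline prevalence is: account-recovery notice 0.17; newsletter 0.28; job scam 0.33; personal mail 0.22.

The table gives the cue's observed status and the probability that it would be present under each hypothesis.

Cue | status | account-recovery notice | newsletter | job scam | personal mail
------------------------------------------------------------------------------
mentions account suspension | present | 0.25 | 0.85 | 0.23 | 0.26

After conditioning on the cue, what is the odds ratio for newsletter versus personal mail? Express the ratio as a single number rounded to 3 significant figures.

4.16

Posterior odds equal prior odds times the likelihood ratio; only the two competing hypotheses matter.
  newsletter: 0.28 × 0.85 = 0.238
  personal mail: 0.22 × 0.26 = 0.0572
Odds(newsletter : personal mail) = 0.238 / 0.0572 ≈ 4.16.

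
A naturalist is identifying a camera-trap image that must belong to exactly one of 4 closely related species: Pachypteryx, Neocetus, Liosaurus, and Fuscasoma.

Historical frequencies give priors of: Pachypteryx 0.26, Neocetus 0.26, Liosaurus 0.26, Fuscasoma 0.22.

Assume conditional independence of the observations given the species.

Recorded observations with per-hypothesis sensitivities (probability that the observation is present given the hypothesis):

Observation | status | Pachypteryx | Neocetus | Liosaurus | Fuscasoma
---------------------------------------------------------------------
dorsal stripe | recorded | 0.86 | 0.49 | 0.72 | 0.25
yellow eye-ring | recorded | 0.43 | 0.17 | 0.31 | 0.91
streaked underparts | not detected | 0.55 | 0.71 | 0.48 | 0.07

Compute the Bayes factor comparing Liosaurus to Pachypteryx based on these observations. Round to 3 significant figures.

0.697

Joint likelihood of the evidence pattern under each hypothesis (using 1 − P(present | H) for each absent observation):
  Liosaurus: 0.72 × 0.31 × (1 − 0.48) = 0.11606
  Pachypteryx: 0.86 × 0.43 × (1 − 0.55) = 0.16641
Bayes factor = 0.11606 / 0.16641 ≈ 0.697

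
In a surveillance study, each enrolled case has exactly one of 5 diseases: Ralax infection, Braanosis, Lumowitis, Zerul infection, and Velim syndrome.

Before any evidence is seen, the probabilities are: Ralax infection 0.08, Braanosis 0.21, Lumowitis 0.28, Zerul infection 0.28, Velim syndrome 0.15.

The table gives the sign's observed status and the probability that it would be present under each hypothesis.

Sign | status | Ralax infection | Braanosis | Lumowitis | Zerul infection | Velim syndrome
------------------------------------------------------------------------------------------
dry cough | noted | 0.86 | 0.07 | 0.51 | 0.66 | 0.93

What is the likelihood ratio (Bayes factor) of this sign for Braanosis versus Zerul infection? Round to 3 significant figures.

0.106

The Bayes factor is the ratio of the two likelihoods.
  Braanosis: 0.07
  Zerul infection: 0.66
Bayes factor = 0.07 / 0.66 ≈ 0.106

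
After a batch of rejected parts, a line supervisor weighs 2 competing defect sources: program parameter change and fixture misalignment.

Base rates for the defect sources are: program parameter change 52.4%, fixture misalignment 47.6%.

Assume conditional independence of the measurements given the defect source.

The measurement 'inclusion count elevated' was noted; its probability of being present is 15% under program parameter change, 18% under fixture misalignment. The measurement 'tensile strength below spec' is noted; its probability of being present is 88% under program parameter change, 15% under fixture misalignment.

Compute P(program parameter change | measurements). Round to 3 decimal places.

For each hypothesis, the unnormalized posterior weight is prior × product of the measurement likelihoods:
  program parameter change: 0.524 × 0.15 × 0.88 = 0.069168
  fixture misalignment: 0.476 × 0.18 × 0.15 = 0.012852
Marginal likelihood of the evidence = 0.08202.
P(program parameter change | evidence) = 0.069168 / 0.08202 ≈ 0.843.

0.843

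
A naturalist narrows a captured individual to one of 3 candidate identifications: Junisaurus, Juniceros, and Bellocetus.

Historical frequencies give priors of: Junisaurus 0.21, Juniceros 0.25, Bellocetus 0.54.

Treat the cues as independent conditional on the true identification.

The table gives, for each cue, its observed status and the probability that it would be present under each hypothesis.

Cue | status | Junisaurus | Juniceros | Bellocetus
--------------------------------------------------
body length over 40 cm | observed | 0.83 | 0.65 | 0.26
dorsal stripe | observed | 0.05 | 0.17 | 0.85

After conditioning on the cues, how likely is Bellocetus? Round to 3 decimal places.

Multiply each prior by the joint likelihood of the cue pattern:
  Junisaurus: 0.21 × 0.83 × 0.05 = 0.008715
  Juniceros: 0.25 × 0.65 × 0.17 = 0.027625
  Bellocetus: 0.54 × 0.26 × 0.85 = 0.11934
The unnormalized weights sum to 0.15568.
P(Bellocetus | evidence) = 0.11934 / 0.15568 ≈ 0.767.

0.767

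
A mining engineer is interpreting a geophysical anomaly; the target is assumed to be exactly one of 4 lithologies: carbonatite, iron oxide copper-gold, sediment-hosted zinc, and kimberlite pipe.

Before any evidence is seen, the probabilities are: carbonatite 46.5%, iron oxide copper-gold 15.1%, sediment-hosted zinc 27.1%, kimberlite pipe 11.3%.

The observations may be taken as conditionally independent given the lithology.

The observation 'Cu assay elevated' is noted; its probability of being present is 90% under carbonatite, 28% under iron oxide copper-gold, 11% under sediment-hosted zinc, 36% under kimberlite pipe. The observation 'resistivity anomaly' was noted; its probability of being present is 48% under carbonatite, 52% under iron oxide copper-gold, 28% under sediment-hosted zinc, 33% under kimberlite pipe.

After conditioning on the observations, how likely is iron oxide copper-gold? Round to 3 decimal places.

By Bayes' rule with conditional independence, the unnormalized weight for each hypothesis is prior × ∏ likelihoods:
  carbonatite: 0.465 × 0.90 × 0.48 = 0.20088
  iron oxide copper-gold: 0.151 × 0.28 × 0.52 = 0.021986
  sediment-hosted zinc: 0.271 × 0.11 × 0.28 = 0.0083468
  kimberlite pipe: 0.113 × 0.36 × 0.33 = 0.013424
Marginal likelihood of the evidence = 0.24464.
P(iron oxide copper-gold | evidence) = 0.021986 / 0.24464 ≈ 0.090.

0.090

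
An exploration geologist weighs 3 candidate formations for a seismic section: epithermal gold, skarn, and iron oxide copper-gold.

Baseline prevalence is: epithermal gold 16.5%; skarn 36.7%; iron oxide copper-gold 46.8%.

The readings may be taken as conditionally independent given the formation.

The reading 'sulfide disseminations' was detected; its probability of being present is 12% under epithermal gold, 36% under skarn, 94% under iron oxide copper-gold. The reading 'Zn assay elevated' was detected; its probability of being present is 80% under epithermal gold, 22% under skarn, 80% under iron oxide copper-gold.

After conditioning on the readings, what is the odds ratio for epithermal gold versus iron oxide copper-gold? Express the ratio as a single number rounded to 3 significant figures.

0.0450

Unnormalized posterior weight (prior times the reading likelihoods) for each of the two hypotheses:
  epithermal gold: 0.165 × 0.12 × 0.80 = 0.01584
  iron oxide copper-gold: 0.468 × 0.94 × 0.80 = 0.35194
Odds(epithermal gold : iron oxide copper-gold) = 0.01584 / 0.35194 ≈ 0.0450.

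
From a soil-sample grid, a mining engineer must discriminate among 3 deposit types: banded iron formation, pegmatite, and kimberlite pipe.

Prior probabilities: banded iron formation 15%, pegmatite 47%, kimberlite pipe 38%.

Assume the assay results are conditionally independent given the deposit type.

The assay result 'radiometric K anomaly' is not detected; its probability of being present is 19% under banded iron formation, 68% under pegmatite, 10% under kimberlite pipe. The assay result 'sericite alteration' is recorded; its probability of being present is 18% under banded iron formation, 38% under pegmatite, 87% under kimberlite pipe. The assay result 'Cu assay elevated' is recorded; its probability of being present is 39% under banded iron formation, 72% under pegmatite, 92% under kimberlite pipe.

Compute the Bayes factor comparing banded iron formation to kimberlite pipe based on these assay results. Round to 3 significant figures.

Take the product of per-assay result likelihoods under each hypothesis (using 1 − P(present | H) for each absent assay result), then divide.
  banded iron formation: (1 − 0.19) × 0.18 × 0.39 = 0.056862
  kimberlite pipe: (1 − 0.10) × 0.87 × 0.92 = 0.72036
Bayes factor = 0.056862 / 0.72036 ≈ 0.0789

0.0789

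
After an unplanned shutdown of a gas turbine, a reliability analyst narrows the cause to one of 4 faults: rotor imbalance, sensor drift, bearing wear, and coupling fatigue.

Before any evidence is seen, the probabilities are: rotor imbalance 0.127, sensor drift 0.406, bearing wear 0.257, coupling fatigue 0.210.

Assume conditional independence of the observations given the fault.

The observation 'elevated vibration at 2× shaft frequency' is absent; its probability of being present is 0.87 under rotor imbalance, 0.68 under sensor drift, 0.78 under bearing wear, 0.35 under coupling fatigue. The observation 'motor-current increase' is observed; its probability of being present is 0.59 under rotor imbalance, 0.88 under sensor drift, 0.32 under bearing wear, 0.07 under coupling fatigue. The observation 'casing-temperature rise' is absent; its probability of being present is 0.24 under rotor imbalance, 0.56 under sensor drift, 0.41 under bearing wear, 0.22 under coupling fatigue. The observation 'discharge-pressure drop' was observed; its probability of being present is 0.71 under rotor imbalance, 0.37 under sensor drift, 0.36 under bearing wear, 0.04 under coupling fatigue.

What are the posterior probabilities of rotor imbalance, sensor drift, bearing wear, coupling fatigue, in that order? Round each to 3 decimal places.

By Bayes' rule with conditional independence, the unnormalized weight for each hypothesis is prior × ∏ likelihoods (using 1 − P(present | H) for each absent observation):
  rotor imbalance: 0.127 × (1 − 0.87) × 0.59 × (1 − 0.24) × 0.71 = 0.0052562
  sensor drift: 0.406 × (1 − 0.68) × 0.88 × (1 − 0.56) × 0.37 = 0.018613
  bearing wear: 0.257 × (1 − 0.78) × 0.32 × (1 − 0.41) × 0.36 = 0.0038429
  coupling fatigue: 0.210 × (1 − 0.35) × 0.07 × (1 − 0.22) × 0.04 = 0.00029812
Marginal likelihood of the evidence = 0.02801.
P(rotor imbalance | evidence) = 0.0052562 / 0.02801 ≈ 0.188
P(sensor drift | evidence) = 0.018613 / 0.02801 ≈ 0.665
P(bearing wear | evidence) = 0.0038429 / 0.02801 ≈ 0.137
P(coupling fatigue | evidence) = 0.00029812 / 0.02801 ≈ 0.011

0.188, 0.665, 0.137, 0.011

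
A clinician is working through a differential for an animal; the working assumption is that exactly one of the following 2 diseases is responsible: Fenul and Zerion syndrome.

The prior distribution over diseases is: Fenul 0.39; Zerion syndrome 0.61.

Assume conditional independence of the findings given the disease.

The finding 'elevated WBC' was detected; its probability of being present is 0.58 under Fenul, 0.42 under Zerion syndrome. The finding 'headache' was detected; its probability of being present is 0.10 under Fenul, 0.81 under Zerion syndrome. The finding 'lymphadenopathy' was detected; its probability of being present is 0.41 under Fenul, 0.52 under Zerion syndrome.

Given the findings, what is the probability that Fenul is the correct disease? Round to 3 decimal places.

0.079

By Bayes' rule with conditional independence, the unnormalized weight for each hypothesis is prior × ∏ likelihoods:
  Fenul: 0.39 × 0.58 × 0.10 × 0.41 = 0.0092742
  Zerion syndrome: 0.61 × 0.42 × 0.81 × 0.52 = 0.10791
Normalizing constant Z = 0.0092742 + 0.10791 = 0.11719.
P(Fenul | evidence) = 0.0092742 / 0.11719 ≈ 0.079.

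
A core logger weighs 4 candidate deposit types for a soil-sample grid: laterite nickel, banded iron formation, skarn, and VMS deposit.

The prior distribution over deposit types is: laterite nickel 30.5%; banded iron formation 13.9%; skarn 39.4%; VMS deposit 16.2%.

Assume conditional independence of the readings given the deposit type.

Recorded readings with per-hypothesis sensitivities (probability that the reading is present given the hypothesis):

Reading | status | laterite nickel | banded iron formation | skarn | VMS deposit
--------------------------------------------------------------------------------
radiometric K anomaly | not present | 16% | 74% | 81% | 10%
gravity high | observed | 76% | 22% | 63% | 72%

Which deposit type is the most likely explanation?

Multiply each prior by the joint likelihood of the reading pattern (using 1 − P(present | H) for each absent reading):
  laterite nickel: 0.305 × (1 − 0.16) × 0.76 = 0.19471
  banded iron formation: 0.139 × (1 − 0.74) × 0.22 = 0.0079508
  skarn: 0.394 × (1 − 0.81) × 0.63 = 0.047162
  VMS deposit: 0.162 × (1 − 0.10) × 0.72 = 0.10498
Marginal likelihood of the evidence = 0.3548.
P(laterite nickel | evidence) ≈ 0.19471 / 0.3548 ≈ 0.549
P(banded iron formation | evidence) ≈ 0.0079508 / 0.3548 ≈ 0.022
P(skarn | evidence) ≈ 0.047162 / 0.3548 ≈ 0.133
P(VMS deposit | evidence) ≈ 0.10498 / 0.3548 ≈ 0.296
The largest is 0.549, so laterite nickel is most probable.

laterite nickel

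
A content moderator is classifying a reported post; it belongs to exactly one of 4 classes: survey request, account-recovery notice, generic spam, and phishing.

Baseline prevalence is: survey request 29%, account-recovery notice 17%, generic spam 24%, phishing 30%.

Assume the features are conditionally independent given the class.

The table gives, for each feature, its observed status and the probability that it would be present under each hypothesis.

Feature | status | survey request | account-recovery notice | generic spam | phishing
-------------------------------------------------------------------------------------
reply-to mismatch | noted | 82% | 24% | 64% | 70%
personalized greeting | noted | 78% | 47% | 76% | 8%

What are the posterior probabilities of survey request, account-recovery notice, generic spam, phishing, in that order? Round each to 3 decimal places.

0.548, 0.057, 0.345, 0.050

By Bayes' rule with conditional independence, the unnormalized weight for each hypothesis is prior × ∏ likelihoods:
  survey request: 0.29 × 0.82 × 0.78 = 0.18548
  account-recovery notice: 0.17 × 0.24 × 0.47 = 0.019176
  generic spam: 0.24 × 0.64 × 0.76 = 0.11674
  phishing: 0.30 × 0.70 × 0.08 = 0.0168
Marginal likelihood of the evidence = 0.3382.
P(survey request | evidence) = 0.18548 / 0.3382 ≈ 0.548
P(account-recovery notice | evidence) = 0.019176 / 0.3382 ≈ 0.057
P(generic spam | evidence) = 0.11674 / 0.3382 ≈ 0.345
P(phishing | evidence) = 0.0168 / 0.3382 ≈ 0.050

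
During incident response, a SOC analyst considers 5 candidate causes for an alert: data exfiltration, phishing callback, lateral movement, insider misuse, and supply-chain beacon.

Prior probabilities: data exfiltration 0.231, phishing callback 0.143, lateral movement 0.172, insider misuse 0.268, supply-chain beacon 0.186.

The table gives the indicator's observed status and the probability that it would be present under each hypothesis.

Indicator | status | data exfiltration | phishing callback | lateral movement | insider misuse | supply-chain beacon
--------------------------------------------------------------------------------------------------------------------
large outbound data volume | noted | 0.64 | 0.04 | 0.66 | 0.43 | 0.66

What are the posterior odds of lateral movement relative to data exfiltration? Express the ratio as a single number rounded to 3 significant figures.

0.768

The normalizing constant cancels in an odds ratio, so compute prior × likelihood for the two hypotheses only:
  lateral movement: 0.172 × 0.66 = 0.11352
  data exfiltration: 0.231 × 0.64 = 0.14784
Posterior odds = 0.11352 / 0.14784 ≈ 0.768.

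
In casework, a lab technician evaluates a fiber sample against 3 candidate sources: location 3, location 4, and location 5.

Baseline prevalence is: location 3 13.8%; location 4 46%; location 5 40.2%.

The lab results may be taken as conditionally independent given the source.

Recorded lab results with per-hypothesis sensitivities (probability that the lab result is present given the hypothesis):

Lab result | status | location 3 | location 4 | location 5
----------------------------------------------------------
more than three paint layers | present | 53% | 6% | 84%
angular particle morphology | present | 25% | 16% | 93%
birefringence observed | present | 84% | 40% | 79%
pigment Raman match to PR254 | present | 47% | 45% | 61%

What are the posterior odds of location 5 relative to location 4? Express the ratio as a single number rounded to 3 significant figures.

190

The normalizing constant cancels in an odds ratio, so compute prior × likelihood for the two hypotheses only:
  location 5: 0.402 × 0.84 × 0.93 × 0.79 × 0.61 = 0.15134
  location 4: 0.460 × 0.06 × 0.16 × 0.40 × 0.45 = 0.00079488
Odds(location 5 : location 4) = 0.15134 / 0.00079488 ≈ 190.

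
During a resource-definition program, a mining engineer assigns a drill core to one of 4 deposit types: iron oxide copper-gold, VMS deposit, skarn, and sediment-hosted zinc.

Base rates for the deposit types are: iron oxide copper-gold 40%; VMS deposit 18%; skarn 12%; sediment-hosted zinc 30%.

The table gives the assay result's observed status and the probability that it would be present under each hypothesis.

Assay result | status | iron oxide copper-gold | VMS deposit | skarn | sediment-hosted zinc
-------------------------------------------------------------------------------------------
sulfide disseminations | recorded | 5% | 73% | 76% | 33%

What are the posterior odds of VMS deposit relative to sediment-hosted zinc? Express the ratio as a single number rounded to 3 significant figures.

1.33

Posterior odds equal prior odds times the likelihood ratio; only the two competing hypotheses matter.
  VMS deposit: 0.18 × 0.73 = 0.1314
  sediment-hosted zinc: 0.30 × 0.33 = 0.099
Odds(VMS deposit : sediment-hosted zinc) = 0.1314 / 0.099 ≈ 1.33.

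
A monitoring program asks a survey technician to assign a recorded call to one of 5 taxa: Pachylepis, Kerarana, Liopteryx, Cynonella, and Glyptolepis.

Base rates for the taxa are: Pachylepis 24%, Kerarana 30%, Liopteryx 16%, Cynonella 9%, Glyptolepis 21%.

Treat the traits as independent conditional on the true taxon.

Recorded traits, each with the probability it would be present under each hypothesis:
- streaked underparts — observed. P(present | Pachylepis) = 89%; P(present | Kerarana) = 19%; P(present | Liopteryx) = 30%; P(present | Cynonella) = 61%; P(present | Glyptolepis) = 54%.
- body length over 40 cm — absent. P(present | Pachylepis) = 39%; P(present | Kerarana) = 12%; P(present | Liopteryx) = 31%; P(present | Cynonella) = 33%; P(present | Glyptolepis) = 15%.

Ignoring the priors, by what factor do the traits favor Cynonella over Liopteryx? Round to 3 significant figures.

1.97

Take the product of per-trait likelihoods under each hypothesis (using 1 − P(present | H) for each absent trait), then divide.
  Cynonella: 0.61 × (1 − 0.33) = 0.4087
  Liopteryx: 0.30 × (1 − 0.31) = 0.207
Bayes factor = 0.4087 / 0.207 ≈ 1.97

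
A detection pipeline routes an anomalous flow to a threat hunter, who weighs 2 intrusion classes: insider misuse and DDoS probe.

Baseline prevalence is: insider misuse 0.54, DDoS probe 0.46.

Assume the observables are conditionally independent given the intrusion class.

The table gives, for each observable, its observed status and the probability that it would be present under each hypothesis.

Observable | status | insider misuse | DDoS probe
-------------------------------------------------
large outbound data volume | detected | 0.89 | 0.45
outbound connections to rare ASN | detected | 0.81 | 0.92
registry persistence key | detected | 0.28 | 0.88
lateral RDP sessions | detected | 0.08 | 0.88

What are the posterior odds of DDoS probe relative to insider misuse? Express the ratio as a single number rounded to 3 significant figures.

16.9

The normalizing constant cancels in an odds ratio, so compute prior × likelihood for the two hypotheses only:
  DDoS probe: 0.46 × 0.45 × 0.92 × 0.88 × 0.88 = 0.14748
  insider misuse: 0.54 × 0.89 × 0.81 × 0.28 × 0.08 = 0.00872
Odds(DDoS probe : insider misuse) = 0.14748 / 0.00872 ≈ 16.9.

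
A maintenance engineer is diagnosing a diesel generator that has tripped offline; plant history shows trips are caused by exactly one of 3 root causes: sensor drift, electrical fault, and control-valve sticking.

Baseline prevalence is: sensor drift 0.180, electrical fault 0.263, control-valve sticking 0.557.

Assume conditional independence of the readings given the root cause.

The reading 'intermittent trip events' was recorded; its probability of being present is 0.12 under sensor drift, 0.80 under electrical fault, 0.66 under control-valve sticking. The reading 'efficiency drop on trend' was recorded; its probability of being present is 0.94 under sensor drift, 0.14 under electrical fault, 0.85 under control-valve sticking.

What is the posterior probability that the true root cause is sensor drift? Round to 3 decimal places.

For each hypothesis, the unnormalized posterior weight is prior × product of the reading likelihoods:
  sensor drift: 0.180 × 0.12 × 0.94 = 0.020304
  electrical fault: 0.263 × 0.80 × 0.14 = 0.029456
  control-valve sticking: 0.557 × 0.66 × 0.85 = 0.31248
Marginal likelihood of the evidence = 0.36224.
P(sensor drift | evidence) = 0.020304 / 0.36224 ≈ 0.056.

0.056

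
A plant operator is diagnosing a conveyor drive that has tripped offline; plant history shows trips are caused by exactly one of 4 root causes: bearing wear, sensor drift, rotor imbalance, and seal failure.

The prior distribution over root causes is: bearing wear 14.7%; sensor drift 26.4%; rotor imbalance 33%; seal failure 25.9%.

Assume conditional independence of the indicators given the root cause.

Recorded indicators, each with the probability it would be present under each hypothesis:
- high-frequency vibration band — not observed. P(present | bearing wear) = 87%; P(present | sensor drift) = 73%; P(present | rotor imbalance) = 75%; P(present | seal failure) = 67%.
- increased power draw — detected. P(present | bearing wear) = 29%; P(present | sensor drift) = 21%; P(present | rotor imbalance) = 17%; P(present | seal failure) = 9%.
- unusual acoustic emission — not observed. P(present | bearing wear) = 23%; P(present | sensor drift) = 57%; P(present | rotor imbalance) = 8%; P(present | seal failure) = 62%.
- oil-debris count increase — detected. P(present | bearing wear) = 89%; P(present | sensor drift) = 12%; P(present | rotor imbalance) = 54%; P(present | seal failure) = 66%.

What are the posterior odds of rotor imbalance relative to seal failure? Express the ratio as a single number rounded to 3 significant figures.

3.61

The normalizing constant cancels in an odds ratio, so compute prior × likelihood for the two hypotheses only (using 1 − P(present | H) for each absent indicator):
  rotor imbalance: 0.330 × (1 − 0.75) × 0.17 × (1 − 0.08) × 0.54 = 0.0069676
  seal failure: 0.259 × (1 − 0.67) × 0.09 × (1 − 0.62) × 0.66 = 0.0019292
Odds(rotor imbalance : seal failure) = 0.0069676 / 0.0019292 ≈ 3.61.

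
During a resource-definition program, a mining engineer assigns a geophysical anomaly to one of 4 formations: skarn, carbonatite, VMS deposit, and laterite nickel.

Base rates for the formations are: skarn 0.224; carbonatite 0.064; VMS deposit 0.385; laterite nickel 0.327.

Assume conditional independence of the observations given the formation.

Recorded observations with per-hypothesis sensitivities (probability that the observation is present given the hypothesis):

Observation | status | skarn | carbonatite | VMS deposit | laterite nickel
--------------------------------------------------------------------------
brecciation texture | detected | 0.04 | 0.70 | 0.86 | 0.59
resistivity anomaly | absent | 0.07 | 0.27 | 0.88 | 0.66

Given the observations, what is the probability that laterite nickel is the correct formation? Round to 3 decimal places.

0.448

Multiply each prior by the joint likelihood of the evidence pattern (using 1 − P(present | H) for each absent observation):
  skarn: 0.224 × 0.04 × (1 − 0.07) = 0.0083328
  carbonatite: 0.064 × 0.70 × (1 − 0.27) = 0.032704
  VMS deposit: 0.385 × 0.86 × (1 − 0.88) = 0.039732
  laterite nickel: 0.327 × 0.59 × (1 − 0.66) = 0.065596
The unnormalized weights sum to 0.14636.
P(laterite nickel | evidence) = 0.065596 / 0.14636 ≈ 0.448.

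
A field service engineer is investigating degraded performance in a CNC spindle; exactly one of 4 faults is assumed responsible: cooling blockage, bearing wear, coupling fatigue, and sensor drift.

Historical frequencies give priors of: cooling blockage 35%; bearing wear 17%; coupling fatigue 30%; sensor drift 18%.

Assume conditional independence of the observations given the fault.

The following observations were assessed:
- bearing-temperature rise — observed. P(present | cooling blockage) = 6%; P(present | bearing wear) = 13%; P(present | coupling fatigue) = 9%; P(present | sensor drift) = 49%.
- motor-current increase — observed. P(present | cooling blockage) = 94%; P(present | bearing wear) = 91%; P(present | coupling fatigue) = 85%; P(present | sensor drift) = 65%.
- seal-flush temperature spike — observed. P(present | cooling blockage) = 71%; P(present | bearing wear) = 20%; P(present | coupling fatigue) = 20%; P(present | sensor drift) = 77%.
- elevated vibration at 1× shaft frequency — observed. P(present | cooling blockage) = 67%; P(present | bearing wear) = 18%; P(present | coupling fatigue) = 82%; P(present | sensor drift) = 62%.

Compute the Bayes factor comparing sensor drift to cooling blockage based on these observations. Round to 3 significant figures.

The Bayes factor is the ratio of the joint likelihoods of the evidence pattern under the two hypotheses.
  sensor drift: 0.49 × 0.65 × 0.77 × 0.62 = 0.15205
  cooling blockage: 0.06 × 0.94 × 0.71 × 0.67 = 0.026829
Bayes factor = 0.15205 / 0.026829 ≈ 5.67

5.67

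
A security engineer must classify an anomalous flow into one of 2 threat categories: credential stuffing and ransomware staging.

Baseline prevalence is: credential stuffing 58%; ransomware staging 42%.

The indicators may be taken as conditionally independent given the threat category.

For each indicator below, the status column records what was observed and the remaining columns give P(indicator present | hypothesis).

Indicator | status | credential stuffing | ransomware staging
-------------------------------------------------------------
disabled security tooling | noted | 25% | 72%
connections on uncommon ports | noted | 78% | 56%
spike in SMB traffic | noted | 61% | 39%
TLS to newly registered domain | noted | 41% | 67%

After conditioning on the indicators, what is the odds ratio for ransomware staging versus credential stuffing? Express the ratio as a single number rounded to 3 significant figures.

The normalizing constant cancels in an odds ratio, so compute prior × likelihood for the two hypotheses only:
  ransomware staging: 0.42 × 0.72 × 0.56 × 0.39 × 0.67 = 0.04425
  credential stuffing: 0.58 × 0.25 × 0.78 × 0.61 × 0.41 = 0.028286
Posterior odds = 0.04425 / 0.028286 ≈ 1.56.

1.56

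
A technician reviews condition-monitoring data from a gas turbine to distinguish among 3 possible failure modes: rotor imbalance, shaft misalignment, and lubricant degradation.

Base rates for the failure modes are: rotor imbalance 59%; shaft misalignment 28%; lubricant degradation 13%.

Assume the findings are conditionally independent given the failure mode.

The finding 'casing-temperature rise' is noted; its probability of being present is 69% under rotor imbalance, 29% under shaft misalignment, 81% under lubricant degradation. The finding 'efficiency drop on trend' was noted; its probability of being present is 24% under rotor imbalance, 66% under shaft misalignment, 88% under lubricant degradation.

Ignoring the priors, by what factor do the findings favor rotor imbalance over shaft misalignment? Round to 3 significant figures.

0.865

Joint likelihood of the evidence pattern under each hypothesis:
  rotor imbalance: 0.69 × 0.24 = 0.1656
  shaft misalignment: 0.29 × 0.66 = 0.1914
Bayes factor = 0.1656 / 0.1914 ≈ 0.865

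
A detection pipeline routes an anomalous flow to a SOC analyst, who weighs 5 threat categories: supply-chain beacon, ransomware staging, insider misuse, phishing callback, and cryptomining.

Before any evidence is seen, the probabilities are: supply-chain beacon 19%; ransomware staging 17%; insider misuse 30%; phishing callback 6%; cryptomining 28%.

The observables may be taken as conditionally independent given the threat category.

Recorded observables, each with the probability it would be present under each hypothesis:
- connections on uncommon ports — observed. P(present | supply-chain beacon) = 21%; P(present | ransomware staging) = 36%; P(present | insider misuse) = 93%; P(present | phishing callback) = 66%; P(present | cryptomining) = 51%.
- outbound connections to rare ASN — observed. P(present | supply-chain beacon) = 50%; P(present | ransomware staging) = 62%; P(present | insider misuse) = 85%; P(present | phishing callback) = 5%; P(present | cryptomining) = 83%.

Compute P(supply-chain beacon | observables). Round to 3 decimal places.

Multiply each prior by the joint likelihood of the observable pattern:
  supply-chain beacon: 0.19 × 0.21 × 0.50 = 0.01995
  ransomware staging: 0.17 × 0.36 × 0.62 = 0.037944
  insider misuse: 0.30 × 0.93 × 0.85 = 0.23715
  phishing callback: 0.06 × 0.66 × 0.05 = 0.00198
  cryptomining: 0.28 × 0.51 × 0.83 = 0.11852
Marginal likelihood of the evidence = 0.41555.
P(supply-chain beacon | evidence) = 0.01995 / 0.41555 ≈ 0.048.

0.048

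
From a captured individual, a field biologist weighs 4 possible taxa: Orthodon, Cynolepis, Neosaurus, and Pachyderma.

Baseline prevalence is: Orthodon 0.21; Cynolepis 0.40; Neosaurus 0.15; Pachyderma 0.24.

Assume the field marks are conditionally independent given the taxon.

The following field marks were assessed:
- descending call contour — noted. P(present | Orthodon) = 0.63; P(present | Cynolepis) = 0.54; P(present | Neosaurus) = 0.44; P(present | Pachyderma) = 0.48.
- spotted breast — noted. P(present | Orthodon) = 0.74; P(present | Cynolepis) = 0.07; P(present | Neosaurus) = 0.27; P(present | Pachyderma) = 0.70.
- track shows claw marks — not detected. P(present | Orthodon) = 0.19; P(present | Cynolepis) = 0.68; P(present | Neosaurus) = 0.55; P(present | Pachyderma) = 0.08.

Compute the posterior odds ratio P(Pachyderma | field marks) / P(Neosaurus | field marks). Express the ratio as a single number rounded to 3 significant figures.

9.25

Posterior odds equal prior odds times the likelihood ratio; only the two competing hypotheses matter (using 1 − P(present | H) for each absent field mark).
  Pachyderma: 0.24 × 0.48 × 0.70 × (1 − 0.08) = 0.074189
  Neosaurus: 0.15 × 0.44 × 0.27 × (1 − 0.55) = 0.008019
Posterior odds = 0.074189 / 0.008019 ≈ 9.25.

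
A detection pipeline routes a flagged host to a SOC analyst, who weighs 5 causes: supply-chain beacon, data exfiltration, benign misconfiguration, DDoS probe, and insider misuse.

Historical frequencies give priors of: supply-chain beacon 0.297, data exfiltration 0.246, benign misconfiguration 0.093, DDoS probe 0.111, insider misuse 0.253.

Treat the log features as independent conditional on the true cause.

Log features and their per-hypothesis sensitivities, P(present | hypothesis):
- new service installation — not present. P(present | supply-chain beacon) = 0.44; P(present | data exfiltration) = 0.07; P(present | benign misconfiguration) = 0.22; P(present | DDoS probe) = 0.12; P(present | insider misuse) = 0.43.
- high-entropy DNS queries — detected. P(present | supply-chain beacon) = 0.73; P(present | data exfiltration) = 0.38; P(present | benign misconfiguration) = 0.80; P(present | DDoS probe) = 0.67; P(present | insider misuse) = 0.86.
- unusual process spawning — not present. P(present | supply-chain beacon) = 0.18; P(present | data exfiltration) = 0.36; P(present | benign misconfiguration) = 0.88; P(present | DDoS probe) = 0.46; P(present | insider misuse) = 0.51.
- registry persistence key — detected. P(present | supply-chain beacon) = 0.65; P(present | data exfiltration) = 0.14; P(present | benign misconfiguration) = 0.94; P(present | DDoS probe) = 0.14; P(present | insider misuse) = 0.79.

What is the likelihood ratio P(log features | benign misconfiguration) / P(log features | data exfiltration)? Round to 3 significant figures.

2.22

The Bayes factor is the ratio of the joint likelihoods of the log feature pattern under the two hypotheses (using 1 − P(present | H) for each absent log feature).
  benign misconfiguration: (1 − 0.22) × 0.80 × (1 − 0.88) × 0.94 = 0.070387
  data exfiltration: (1 − 0.07) × 0.38 × (1 − 0.36) × 0.14 = 0.031665
Bayes factor = 0.070387 / 0.031665 ≈ 2.22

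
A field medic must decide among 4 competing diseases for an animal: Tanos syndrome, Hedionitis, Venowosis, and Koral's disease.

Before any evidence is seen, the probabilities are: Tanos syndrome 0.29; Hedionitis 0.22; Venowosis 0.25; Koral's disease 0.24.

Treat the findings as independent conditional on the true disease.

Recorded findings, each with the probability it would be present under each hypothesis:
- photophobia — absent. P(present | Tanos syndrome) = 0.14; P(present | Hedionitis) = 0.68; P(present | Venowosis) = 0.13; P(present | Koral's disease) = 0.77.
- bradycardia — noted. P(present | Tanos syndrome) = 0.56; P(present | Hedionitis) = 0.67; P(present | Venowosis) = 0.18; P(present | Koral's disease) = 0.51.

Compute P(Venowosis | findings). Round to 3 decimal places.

For each hypothesis, the unnormalized posterior weight is prior × product of the finding likelihoods (using 1 − P(present | H) for each absent finding):
  Tanos syndrome: 0.29 × (1 − 0.14) × 0.56 = 0.13966
  Hedionitis: 0.22 × (1 − 0.68) × 0.67 = 0.047168
  Venowosis: 0.25 × (1 − 0.13) × 0.18 = 0.03915
  Koral's disease: 0.24 × (1 − 0.77) × 0.51 = 0.028152
Marginal likelihood of the evidence = 0.25413.
P(Venowosis | evidence) = 0.03915 / 0.25413 ≈ 0.154.

0.154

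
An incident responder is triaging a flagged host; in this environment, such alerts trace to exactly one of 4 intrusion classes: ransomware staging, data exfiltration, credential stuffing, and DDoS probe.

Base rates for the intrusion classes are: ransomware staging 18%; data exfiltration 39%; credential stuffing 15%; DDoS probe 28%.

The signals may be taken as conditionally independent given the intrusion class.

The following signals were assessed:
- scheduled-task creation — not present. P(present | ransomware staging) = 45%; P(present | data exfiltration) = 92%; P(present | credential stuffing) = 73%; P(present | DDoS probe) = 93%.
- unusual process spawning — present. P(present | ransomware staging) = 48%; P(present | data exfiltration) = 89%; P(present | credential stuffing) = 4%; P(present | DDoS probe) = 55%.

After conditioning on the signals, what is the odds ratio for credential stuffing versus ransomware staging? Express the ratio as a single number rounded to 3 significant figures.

0.0341

Posterior odds equal prior odds times the likelihood ratio; only the two competing hypotheses matter (using 1 − P(present | H) for each absent signal).
  credential stuffing: 0.15 × (1 − 0.73) × 0.04 = 0.00162
  ransomware staging: 0.18 × (1 − 0.45) × 0.48 = 0.04752
Posterior odds = 0.00162 / 0.04752 ≈ 0.0341.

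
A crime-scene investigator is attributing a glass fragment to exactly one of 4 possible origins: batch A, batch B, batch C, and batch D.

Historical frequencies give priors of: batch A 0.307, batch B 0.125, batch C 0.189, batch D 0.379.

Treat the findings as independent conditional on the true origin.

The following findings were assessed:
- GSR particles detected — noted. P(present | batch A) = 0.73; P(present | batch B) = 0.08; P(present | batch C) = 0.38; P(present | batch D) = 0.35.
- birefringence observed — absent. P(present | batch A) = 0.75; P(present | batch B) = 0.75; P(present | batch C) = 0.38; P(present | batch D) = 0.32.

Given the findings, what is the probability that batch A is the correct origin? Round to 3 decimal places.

0.290

For each hypothesis, the unnormalized posterior weight is prior × product of the finding likelihoods (using 1 − P(present | H) for each absent finding):
  batch A: 0.307 × 0.73 × (1 − 0.75) = 0.056028
  batch B: 0.125 × 0.08 × (1 − 0.75) = 0.0025
  batch C: 0.189 × 0.38 × (1 − 0.38) = 0.044528
  batch D: 0.379 × 0.35 × (1 − 0.32) = 0.090202
The unnormalized weights sum to 0.19326.
P(batch A | evidence) = 0.056028 / 0.19326 ≈ 0.290.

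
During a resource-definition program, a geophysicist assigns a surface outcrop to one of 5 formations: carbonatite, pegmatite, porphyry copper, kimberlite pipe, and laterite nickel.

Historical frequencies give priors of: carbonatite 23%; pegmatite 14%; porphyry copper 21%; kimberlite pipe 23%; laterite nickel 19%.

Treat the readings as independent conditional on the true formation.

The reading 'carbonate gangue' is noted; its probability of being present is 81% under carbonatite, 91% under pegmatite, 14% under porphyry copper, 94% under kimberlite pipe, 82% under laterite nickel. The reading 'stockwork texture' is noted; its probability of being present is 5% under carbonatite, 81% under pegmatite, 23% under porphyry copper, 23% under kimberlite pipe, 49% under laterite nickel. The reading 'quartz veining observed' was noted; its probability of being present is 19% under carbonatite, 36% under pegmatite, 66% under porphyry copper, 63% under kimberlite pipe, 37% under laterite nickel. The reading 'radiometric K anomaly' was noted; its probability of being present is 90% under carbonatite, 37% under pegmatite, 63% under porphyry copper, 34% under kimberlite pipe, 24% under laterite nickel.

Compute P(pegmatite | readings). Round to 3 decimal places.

Multiply each prior by the joint likelihood of the reading pattern:
  carbonatite: 0.23 × 0.81 × 0.05 × 0.19 × 0.90 = 0.0015929
  pegmatite: 0.14 × 0.91 × 0.81 × 0.36 × 0.37 = 0.013745
  porphyry copper: 0.21 × 0.14 × 0.23 × 0.66 × 0.63 = 0.0028116
  kimberlite pipe: 0.23 × 0.94 × 0.23 × 0.63 × 0.34 = 0.010651
  laterite nickel: 0.19 × 0.82 × 0.49 × 0.37 × 0.24 = 0.0067792
Marginal likelihood of the evidence = 0.03558.
P(pegmatite | evidence) = 0.013745 / 0.03558 ≈ 0.386.

0.386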